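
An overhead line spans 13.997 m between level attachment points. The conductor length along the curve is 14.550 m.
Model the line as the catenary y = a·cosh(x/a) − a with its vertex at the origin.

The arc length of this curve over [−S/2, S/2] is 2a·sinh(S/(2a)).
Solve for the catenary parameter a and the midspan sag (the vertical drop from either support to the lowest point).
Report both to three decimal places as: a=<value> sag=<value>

seed: a₀ = √(S³/(24(L−S))) = √(13.997³/(24·0.553)) = 14.374219
iter 1: u=0.486879  f(a)=+6.592e-03  f'(a)=-7.878e-02  a ← 14.374219 − (+6.592e-03/-7.878e-02) = 14.457887
iter 2: u=0.484061  f(a)=+5.800e-05  f'(a)=-7.740e-02  a ← 14.457887 − (+5.800e-05/-7.740e-02) = 14.458636
iter 3: u=0.484036  f(a)=+4.578e-09  f'(a)=-7.739e-02  a ← 14.458636 − (+4.578e-09/-7.739e-02) = 14.458636
iter 4: u=0.484036  f(a)=+3.553e-15  f'(a)=-7.739e-02  a ← 14.458636 − (+3.553e-15/-7.739e-02) = 14.458636
converged: |Δa| < 1e-12 after 4 iterations
sag = a·(cosh(S/(2a)) − 1) = 14.458636·(cosh(0.484036) − 1) = 1.727092
T_max/T_min = cosh(S/(2a)) = 1.119451

a=14.459 sag=1.727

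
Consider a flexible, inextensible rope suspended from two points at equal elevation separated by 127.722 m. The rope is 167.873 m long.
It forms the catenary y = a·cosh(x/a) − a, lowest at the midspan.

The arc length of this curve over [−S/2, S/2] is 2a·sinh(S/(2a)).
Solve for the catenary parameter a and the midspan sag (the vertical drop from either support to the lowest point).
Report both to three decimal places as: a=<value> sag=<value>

a=48.550 sag=48.416

seed: a₀ = √(S³/(24(L−S))) = √(127.722³/(24·40.151)) = 46.499123
iter 1: u=1.373381  f(a)=+3.961e+00  f'(a)=-2.075e+00  a ← 46.499123 − (+3.961e+00/-2.075e+00) = 48.407739
iter 2: u=1.319231  f(a)=+2.569e-01  f'(a)=-1.814e+00  a ← 48.407739 − (+2.569e-01/-1.814e+00) = 48.549374
iter 3: u=1.315383  f(a)=+1.247e-03  f'(a)=-1.797e+00  a ← 48.549374 − (+1.247e-03/-1.797e+00) = 48.550068
iter 4: u=1.315364  f(a)=+2.968e-08  f'(a)=-1.796e+00  a ← 48.550068 − (+2.968e-08/-1.796e+00) = 48.550068
iter 5: u=1.315364  f(a)=-2.842e-14  f'(a)=-1.796e+00  a ← 48.550068 − (-2.842e-14/-1.796e+00) = 48.550068
converged: |Δa| < 1e-12 after 5 iterations
sag = a·(cosh(S/(2a)) − 1) = 48.550068·(cosh(1.315364) − 1) = 48.416138
T_max/T_min = cosh(S/(2a)) = 1.997241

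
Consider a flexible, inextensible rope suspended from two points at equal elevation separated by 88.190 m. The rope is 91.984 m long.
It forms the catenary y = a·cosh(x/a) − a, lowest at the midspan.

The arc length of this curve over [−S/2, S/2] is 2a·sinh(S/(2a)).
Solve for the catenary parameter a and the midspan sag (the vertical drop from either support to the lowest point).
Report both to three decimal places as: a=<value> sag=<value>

a=87.346 sag=11.369

seed: a₀ = √(S³/(24(L−S))) = √(88.190³/(24·3.794)) = 86.791007
iter 1: u=0.508060  f(a)=+4.927e-02  f'(a)=-8.971e-02  a ← 86.791007 − (+4.927e-02/-8.971e-02) = 87.340226
iter 2: u=0.504865  f(a)=+4.716e-04  f'(a)=-8.800e-02  a ← 87.340226 − (+4.716e-04/-8.800e-02) = 87.345585
iter 3: u=0.504834  f(a)=+4.413e-08  f'(a)=-8.798e-02  a ← 87.345585 − (+4.413e-08/-8.798e-02) = 87.345586
iter 4: u=0.504834  f(a)=+0.000e+00  f'(a)=-8.798e-02  a ← 87.345586 − (+0.000e+00/-8.798e-02) = 87.345586
converged: |Δa| < 1e-12 after 4 iterations
sag = a·(cosh(S/(2a)) − 1) = 87.345586·(cosh(0.504834) − 1) = 11.368726
T_max/T_min = cosh(S/(2a)) = 1.130158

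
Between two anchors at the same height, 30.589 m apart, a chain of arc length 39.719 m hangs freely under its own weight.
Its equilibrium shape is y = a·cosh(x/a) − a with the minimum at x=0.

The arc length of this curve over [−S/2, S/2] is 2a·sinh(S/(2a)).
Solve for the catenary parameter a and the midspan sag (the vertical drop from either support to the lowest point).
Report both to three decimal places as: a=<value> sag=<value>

a=11.909 sag=11.247

seed: a₀ = √(S³/(24(L−S))) = √(30.589³/(24·9.130)) = 11.428965
iter 1: u=1.338223  f(a)=+8.533e-01  f'(a)=-1.903e+00  a ← 11.428965 − (+8.533e-01/-1.903e+00) = 11.877403
iter 2: u=1.287697  f(a)=+5.279e-02  f'(a)=-1.674e+00  a ← 11.877403 − (+5.279e-02/-1.674e+00) = 11.908939
iter 3: u=1.284287  f(a)=+2.315e-04  f'(a)=-1.659e+00  a ← 11.908939 − (+2.315e-04/-1.659e+00) = 11.909078
iter 4: u=1.284272  f(a)=+4.497e-09  f'(a)=-1.659e+00  a ← 11.909078 − (+4.497e-09/-1.659e+00) = 11.909078
iter 5: u=1.284272  f(a)=-7.105e-15  f'(a)=-1.659e+00  a ← 11.909078 − (-7.105e-15/-1.659e+00) = 11.909078
converged: |Δa| < 1e-12 after 5 iterations
sag = a·(cosh(S/(2a)) − 1) = 11.909078·(cosh(1.284272) − 1) = 11.247473
T_max/T_min = cosh(S/(2a)) = 1.944445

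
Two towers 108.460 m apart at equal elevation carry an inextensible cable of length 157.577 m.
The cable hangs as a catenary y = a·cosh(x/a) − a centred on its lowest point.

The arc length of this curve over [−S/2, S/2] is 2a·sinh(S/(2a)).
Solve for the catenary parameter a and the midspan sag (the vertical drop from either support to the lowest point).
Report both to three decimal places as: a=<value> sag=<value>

a=34.935 sag=51.251

seed: a₀ = √(S³/(24(L−S))) = √(108.460³/(24·49.117)) = 32.899013
iter 1: u=1.648378  f(a)=+7.121e+00  f'(a)=-3.880e+00  a ← 32.899013 − (+7.121e+00/-3.880e+00) = 34.734371
iter 2: u=1.561278  f(a)=+6.394e-01  f'(a)=-3.212e+00  a ← 34.734371 − (+6.394e-01/-3.212e+00) = 34.933432
iter 3: u=1.552381  f(a)=+6.277e-03  f'(a)=-3.149e+00  a ← 34.933432 − (+6.277e-03/-3.149e+00) = 34.935425
iter 4: u=1.552293  f(a)=+6.181e-07  f'(a)=-3.149e+00  a ← 34.935425 − (+6.181e-07/-3.149e+00) = 34.935425
iter 5: u=1.552293  f(a)=-2.842e-14  f'(a)=-3.149e+00  a ← 34.935425 − (-2.842e-14/-3.149e+00) = 34.935425
converged: |Δa| < 1e-12 after 5 iterations
sag = a·(cosh(S/(2a)) − 1) = 34.935425·(cosh(1.552293) − 1) = 51.251068
T_max/T_min = cosh(S/(2a)) = 2.467023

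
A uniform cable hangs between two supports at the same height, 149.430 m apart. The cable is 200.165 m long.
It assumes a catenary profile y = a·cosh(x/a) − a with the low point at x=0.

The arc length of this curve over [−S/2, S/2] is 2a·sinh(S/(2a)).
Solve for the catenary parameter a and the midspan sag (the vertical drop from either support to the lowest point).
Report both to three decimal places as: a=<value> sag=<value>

seed: a₀ = √(S³/(24(L−S))) = √(149.430³/(24·50.735)) = 52.347656
iter 1: u=1.427285  f(a)=+5.426e+00  f'(a)=-2.363e+00  a ← 52.347656 − (+5.426e+00/-2.363e+00) = 54.643619
iter 2: u=1.367314  f(a)=+3.774e-01  f'(a)=-2.045e+00  a ← 54.643619 − (+3.774e-01/-2.045e+00) = 54.828169
iter 3: u=1.362712  f(a)=+2.127e-03  f'(a)=-2.022e+00  a ← 54.828169 − (+2.127e-03/-2.022e+00) = 54.829221
iter 4: u=1.362686  f(a)=+6.845e-08  f'(a)=-2.022e+00  a ← 54.829221 − (+6.845e-08/-2.022e+00) = 54.829221
iter 5: u=1.362686  f(a)=-2.842e-14  f'(a)=-2.022e+00  a ← 54.829221 − (-2.842e-14/-2.022e+00) = 54.829221
converged: |Δa| < 1e-12 after 5 iterations
sag = a·(cosh(S/(2a)) − 1) = 54.829221·(cosh(1.362686) − 1) = 59.288044
T_max/T_min = cosh(S/(2a)) = 2.081322

a=54.829 sag=59.288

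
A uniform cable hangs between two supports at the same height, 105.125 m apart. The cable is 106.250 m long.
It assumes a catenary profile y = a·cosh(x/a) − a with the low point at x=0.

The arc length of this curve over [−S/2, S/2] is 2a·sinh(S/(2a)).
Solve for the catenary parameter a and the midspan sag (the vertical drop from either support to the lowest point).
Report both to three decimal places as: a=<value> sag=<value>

seed: a₀ = √(S³/(24(L−S))) = √(105.125³/(24·1.125)) = 207.432657
iter 1: u=0.253395  f(a)=+3.617e-03  f'(a)=-1.092e-02  a ← 207.432657 − (+3.617e-03/-1.092e-02) = 207.764012
iter 2: u=0.252991  f(a)=+8.686e-06  f'(a)=-1.086e-02  a ← 207.764012 − (+8.686e-06/-1.086e-02) = 207.764811
iter 3: u=0.252990  f(a)=+5.035e-11  f'(a)=-1.086e-02  a ← 207.764811 − (+5.035e-11/-1.086e-02) = 207.764811
iter 4: u=0.252990  f(a)=+1.421e-14  f'(a)=-1.086e-02  a ← 207.764811 − (+1.421e-14/-1.086e-02) = 207.764811
converged: |Δa| < 1e-12 after 4 iterations
sag = a·(cosh(S/(2a)) − 1) = 207.764811·(cosh(0.252990) − 1) = 6.684442
T_max/T_min = cosh(S/(2a)) = 1.032173

a=207.765 sag=6.684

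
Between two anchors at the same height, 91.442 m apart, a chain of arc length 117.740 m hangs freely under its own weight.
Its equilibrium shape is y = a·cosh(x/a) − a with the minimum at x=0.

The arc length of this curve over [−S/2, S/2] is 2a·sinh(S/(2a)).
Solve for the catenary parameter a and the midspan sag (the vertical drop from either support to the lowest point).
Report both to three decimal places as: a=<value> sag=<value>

a=36.218 sag=32.901

seed: a₀ = √(S³/(24(L−S))) = √(91.442³/(24·26.298)) = 34.805798
iter 1: u=1.313603  f(a)=+2.364e+00  f'(a)=-1.788e+00  a ← 34.805798 − (+2.364e+00/-1.788e+00) = 36.127828
iter 2: u=1.265534  f(a)=+1.414e-01  f'(a)=-1.580e+00  a ← 36.127828 − (+1.414e-01/-1.580e+00) = 36.217292
iter 3: u=1.262408  f(a)=+5.767e-04  f'(a)=-1.568e+00  a ← 36.217292 − (+5.767e-04/-1.568e+00) = 36.217660
iter 4: u=1.262395  f(a)=+9.682e-09  f'(a)=-1.567e+00  a ← 36.217660 − (+9.682e-09/-1.567e+00) = 36.217660
iter 5: u=1.262395  f(a)=-1.421e-14  f'(a)=-1.567e+00  a ← 36.217660 − (-1.421e-14/-1.567e+00) = 36.217660
converged: |Δa| < 1e-12 after 5 iterations
sag = a·(cosh(S/(2a)) − 1) = 36.217660·(cosh(1.262395) − 1) = 32.901048
T_max/T_min = cosh(S/(2a)) = 1.908426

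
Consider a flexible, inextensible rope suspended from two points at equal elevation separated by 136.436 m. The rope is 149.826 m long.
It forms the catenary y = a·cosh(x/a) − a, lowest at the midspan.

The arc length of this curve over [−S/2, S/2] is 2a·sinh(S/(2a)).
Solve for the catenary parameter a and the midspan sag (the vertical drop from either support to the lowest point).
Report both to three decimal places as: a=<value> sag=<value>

seed: a₀ = √(S³/(24(L−S))) = √(136.436³/(24·13.390)) = 88.899140
iter 1: u=0.767364  f(a)=+3.998e-01  f'(a)=-3.194e-01  a ← 88.899140 − (+3.998e-01/-3.194e-01) = 90.151054
iter 2: u=0.756708  f(a)=+8.602e-03  f'(a)=-3.057e-01  a ← 90.151054 − (+8.602e-03/-3.057e-01) = 90.179189
iter 3: u=0.756472  f(a)=+4.176e-06  f'(a)=-3.054e-01  a ← 90.179189 − (+4.176e-06/-3.054e-01) = 90.179202
iter 4: u=0.756472  f(a)=+9.663e-13  f'(a)=-3.054e-01  a ← 90.179202 − (+9.663e-13/-3.054e-01) = 90.179202
converged: |Δa| < 1e-12 after 4 iterations
sag = a·(cosh(S/(2a)) − 1) = 90.179202·(cosh(0.756472) − 1) = 27.056654
T_max/T_min = cosh(S/(2a)) = 1.300032

a=90.179 sag=27.057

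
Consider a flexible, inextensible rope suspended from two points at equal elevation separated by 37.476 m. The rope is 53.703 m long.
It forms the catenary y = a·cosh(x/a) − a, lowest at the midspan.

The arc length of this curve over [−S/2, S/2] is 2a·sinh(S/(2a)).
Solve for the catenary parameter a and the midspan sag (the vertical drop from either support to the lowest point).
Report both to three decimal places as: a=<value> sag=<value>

seed: a₀ = √(S³/(24(L−S))) = √(37.476³/(24·16.227)) = 11.625325
iter 1: u=1.611826  f(a)=+2.243e+00  f'(a)=-3.588e+00  a ← 11.625325 − (+2.243e+00/-3.588e+00) = 12.250562
iter 2: u=1.529562  f(a)=+1.937e-01  f'(a)=-2.993e+00  a ← 12.250562 − (+1.937e-01/-2.993e+00) = 12.315280
iter 3: u=1.521525  f(a)=+1.745e-03  f'(a)=-2.939e+00  a ← 12.315280 − (+1.745e-03/-2.939e+00) = 12.315874
iter 4: u=1.521451  f(a)=+1.445e-07  f'(a)=-2.938e+00  a ← 12.315874 − (+1.445e-07/-2.938e+00) = 12.315874
iter 5: u=1.521451  f(a)=+7.105e-15  f'(a)=-2.938e+00  a ← 12.315874 − (+7.105e-15/-2.938e+00) = 12.315874
converged: |Δa| < 1e-12 after 5 iterations
sag = a·(cosh(S/(2a)) − 1) = 12.315874·(cosh(1.521451) − 1) = 17.225348
T_max/T_min = cosh(S/(2a)) = 2.398630

a=12.316 sag=17.225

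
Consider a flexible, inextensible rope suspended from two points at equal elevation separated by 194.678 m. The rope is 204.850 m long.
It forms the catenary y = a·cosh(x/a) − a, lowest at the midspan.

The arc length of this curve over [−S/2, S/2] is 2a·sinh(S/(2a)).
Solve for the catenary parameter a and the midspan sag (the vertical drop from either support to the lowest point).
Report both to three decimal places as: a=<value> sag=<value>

seed: a₀ = √(S³/(24(L−S))) = √(194.678³/(24·10.172)) = 173.846726
iter 1: u=0.559913  f(a)=+1.606e-01  f'(a)=-1.207e-01  a ← 173.846726 − (+1.606e-01/-1.207e-01) = 175.177292
iter 2: u=0.555660  f(a)=+1.863e-03  f'(a)=-1.179e-01  a ← 175.177292 − (+1.863e-03/-1.179e-01) = 175.193087
iter 3: u=0.555610  f(a)=+2.571e-07  f'(a)=-1.179e-01  a ← 175.193087 − (+2.571e-07/-1.179e-01) = 175.193089
iter 4: u=0.555610  f(a)=+5.684e-14  f'(a)=-1.179e-01  a ← 175.193089 − (+5.684e-14/-1.179e-01) = 175.193089
converged: |Δa| < 1e-12 after 4 iterations
sag = a·(cosh(S/(2a)) − 1) = 175.193089·(cosh(0.555610) − 1) = 27.744091
T_max/T_min = cosh(S/(2a)) = 1.158363

a=175.193 sag=27.744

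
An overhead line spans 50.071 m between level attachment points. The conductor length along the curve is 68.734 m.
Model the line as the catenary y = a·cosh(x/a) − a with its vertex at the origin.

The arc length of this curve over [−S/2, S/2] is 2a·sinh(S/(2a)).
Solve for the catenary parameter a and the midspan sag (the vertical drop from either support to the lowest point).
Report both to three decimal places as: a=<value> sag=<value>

seed: a₀ = √(S³/(24(L−S))) = √(50.071³/(24·18.663)) = 16.741064
iter 1: u=1.495455  f(a)=+2.202e+00  f'(a)=-2.770e+00  a ← 16.741064 − (+2.202e+00/-2.770e+00) = 17.535910
iter 2: u=1.427670  f(a)=+1.665e-01  f'(a)=-2.365e+00  a ← 17.535910 − (+1.665e-01/-2.365e+00) = 17.606303
iter 3: u=1.421962  f(a)=+1.125e-03  f'(a)=-2.333e+00  a ← 17.606303 − (+1.125e-03/-2.333e+00) = 17.606785
iter 4: u=1.421923  f(a)=+5.207e-08  f'(a)=-2.333e+00  a ← 17.606785 − (+5.207e-08/-2.333e+00) = 17.606785
iter 5: u=1.421923  f(a)=-1.421e-14  f'(a)=-2.333e+00  a ← 17.606785 − (-1.421e-14/-2.333e+00) = 17.606785
converged: |Δa| < 1e-12 after 5 iterations
sag = a·(cosh(S/(2a)) − 1) = 17.606785·(cosh(1.421923) − 1) = 21.007844
T_max/T_min = cosh(S/(2a)) = 2.193167

a=17.607 sag=21.008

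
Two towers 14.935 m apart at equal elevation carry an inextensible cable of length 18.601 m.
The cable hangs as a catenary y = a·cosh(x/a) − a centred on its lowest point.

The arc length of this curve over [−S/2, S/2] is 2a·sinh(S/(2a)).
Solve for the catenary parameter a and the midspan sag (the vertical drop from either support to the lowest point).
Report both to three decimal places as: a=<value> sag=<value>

seed: a₀ = √(S³/(24(L−S))) = √(14.935³/(24·3.666)) = 6.153270
iter 1: u=1.213582  f(a)=+2.796e-01  f'(a)=-1.377e+00  a ← 6.153270 − (+2.796e-01/-1.377e+00) = 6.356406
iter 2: u=1.174799  f(a)=+1.444e-02  f'(a)=-1.238e+00  a ← 6.356406 − (+1.444e-02/-1.238e+00) = 6.368076
iter 3: u=1.172646  f(a)=+4.318e-05  f'(a)=-1.230e+00  a ← 6.368076 − (+4.318e-05/-1.230e+00) = 6.368111
iter 4: u=1.172640  f(a)=+3.886e-10  f'(a)=-1.230e+00  a ← 6.368111 − (+3.886e-10/-1.230e+00) = 6.368111
iter 5: u=1.172640  f(a)=+0.000e+00  f'(a)=-1.230e+00  a ← 6.368111 − (+0.000e+00/-1.230e+00) = 6.368111
converged: |Δa| < 1e-12 after 5 iterations
sag = a·(cosh(S/(2a)) − 1) = 6.368111·(cosh(1.172640) − 1) = 4.903630
T_max/T_min = cosh(S/(2a)) = 1.770029

a=6.368 sag=4.904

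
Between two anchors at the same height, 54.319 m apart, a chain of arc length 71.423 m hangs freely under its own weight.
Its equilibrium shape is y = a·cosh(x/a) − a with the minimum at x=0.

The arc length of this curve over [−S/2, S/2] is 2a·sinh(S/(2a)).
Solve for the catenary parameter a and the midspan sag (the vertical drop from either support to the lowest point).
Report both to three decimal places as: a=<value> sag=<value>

a=20.632 sag=20.611

seed: a₀ = √(S³/(24(L−S))) = √(54.319³/(24·17.104)) = 19.759374
iter 1: u=1.374512  f(a)=+1.690e+00  f'(a)=-2.081e+00  a ← 19.759374 − (+1.690e+00/-2.081e+00) = 20.571580
iter 2: u=1.320244  f(a)=+1.098e-01  f'(a)=-1.819e+00  a ← 20.571580 − (+1.098e-01/-1.819e+00) = 20.631956
iter 3: u=1.316380  f(a)=+5.346e-04  f'(a)=-1.801e+00  a ← 20.631956 − (+5.346e-04/-1.801e+00) = 20.632253
iter 4: u=1.316361  f(a)=+1.281e-08  f'(a)=-1.801e+00  a ← 20.632253 − (+1.281e-08/-1.801e+00) = 20.632253
iter 5: u=1.316361  f(a)=-1.421e-14  f'(a)=-1.801e+00  a ← 20.632253 − (-1.421e-14/-1.801e+00) = 20.632253
converged: |Δa| < 1e-12 after 5 iterations
sag = a·(cosh(S/(2a)) − 1) = 20.632253·(cosh(1.316361) − 1) = 20.610942
T_max/T_min = cosh(S/(2a)) = 1.998967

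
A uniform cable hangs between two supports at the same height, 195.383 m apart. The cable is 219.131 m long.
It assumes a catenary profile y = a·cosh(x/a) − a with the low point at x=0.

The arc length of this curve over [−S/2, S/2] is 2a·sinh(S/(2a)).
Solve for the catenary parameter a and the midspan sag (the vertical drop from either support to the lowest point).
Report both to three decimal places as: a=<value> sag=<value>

a=116.426 sag=43.448

seed: a₀ = √(S³/(24(L−S))) = √(195.383³/(24·23.748)) = 114.396048
iter 1: u=0.853976  f(a)=+8.811e-01  f'(a)=-4.463e-01  a ← 114.396048 − (+8.811e-01/-4.463e-01) = 116.370494
iter 2: u=0.839487  f(a)=+2.333e-02  f'(a)=-4.229e-01  a ← 116.370494 − (+2.333e-02/-4.229e-01) = 116.425659
iter 3: u=0.839089  f(a)=+1.734e-05  f'(a)=-4.223e-01  a ← 116.425659 − (+1.734e-05/-4.223e-01) = 116.425700
iter 4: u=0.839089  f(a)=+9.635e-12  f'(a)=-4.223e-01  a ← 116.425700 − (+9.635e-12/-4.223e-01) = 116.425700
converged: |Δa| < 1e-12 after 4 iterations
sag = a·(cosh(S/(2a)) − 1) = 116.425700·(cosh(0.839089) − 1) = 43.447820
T_max/T_min = cosh(S/(2a)) = 1.373181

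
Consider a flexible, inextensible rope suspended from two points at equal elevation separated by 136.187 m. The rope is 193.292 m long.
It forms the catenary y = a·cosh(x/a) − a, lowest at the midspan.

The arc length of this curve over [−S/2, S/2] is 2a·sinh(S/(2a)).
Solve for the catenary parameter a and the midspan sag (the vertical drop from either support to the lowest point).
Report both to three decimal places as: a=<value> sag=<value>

seed: a₀ = √(S³/(24(L−S))) = √(136.187³/(24·57.105)) = 42.929990
iter 1: u=1.586152  f(a)=+7.629e+00  f'(a)=-3.393e+00  a ← 42.929990 − (+7.629e+00/-3.393e+00) = 45.178673
iter 2: u=1.507205  f(a)=+6.404e-01  f'(a)=-2.845e+00  a ← 45.178673 − (+6.404e-01/-2.845e+00) = 45.403778
iter 3: u=1.499732  f(a)=+5.426e-03  f'(a)=-2.797e+00  a ← 45.403778 − (+5.426e-03/-2.797e+00) = 45.405718
iter 4: u=1.499668  f(a)=+3.969e-07  f'(a)=-2.797e+00  a ← 45.405718 − (+3.969e-07/-2.797e+00) = 45.405718
iter 5: u=1.499668  f(a)=+2.842e-14  f'(a)=-2.797e+00  a ← 45.405718 − (+2.842e-14/-2.797e+00) = 45.405718
converged: |Δa| < 1e-12 after 5 iterations
sag = a·(cosh(S/(2a)) − 1) = 45.405718·(cosh(1.499668) − 1) = 61.375032
T_max/T_min = cosh(S/(2a)) = 2.351703

a=45.406 sag=61.375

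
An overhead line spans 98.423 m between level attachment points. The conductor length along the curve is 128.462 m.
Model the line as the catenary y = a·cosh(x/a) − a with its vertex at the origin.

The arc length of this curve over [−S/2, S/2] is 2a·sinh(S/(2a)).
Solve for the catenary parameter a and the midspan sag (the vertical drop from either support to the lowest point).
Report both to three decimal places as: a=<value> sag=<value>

seed: a₀ = √(S³/(24(L−S))) = √(98.423³/(24·30.039)) = 36.366084
iter 1: u=1.353225  f(a)=+2.873e+00  f'(a)=-1.975e+00  a ← 36.366084 − (+2.873e+00/-1.975e+00) = 37.820959
iter 2: u=1.301170  f(a)=+1.814e-01  f'(a)=-1.733e+00  a ← 37.820959 − (+1.814e-01/-1.733e+00) = 37.925664
iter 3: u=1.297578  f(a)=+8.312e-04  f'(a)=-1.717e+00  a ← 37.925664 − (+8.312e-04/-1.717e+00) = 37.926149
iter 4: u=1.297561  f(a)=+1.762e-08  f'(a)=-1.717e+00  a ← 37.926149 − (+1.762e-08/-1.717e+00) = 37.926149
iter 5: u=1.297561  f(a)=+2.842e-14  f'(a)=-1.717e+00  a ← 37.926149 − (+2.842e-14/-1.717e+00) = 37.926149
converged: |Δa| < 1e-12 after 5 iterations
sag = a·(cosh(S/(2a)) − 1) = 37.926149·(cosh(1.297561) − 1) = 36.666171
T_max/T_min = cosh(S/(2a)) = 1.966778

a=37.926 sag=36.666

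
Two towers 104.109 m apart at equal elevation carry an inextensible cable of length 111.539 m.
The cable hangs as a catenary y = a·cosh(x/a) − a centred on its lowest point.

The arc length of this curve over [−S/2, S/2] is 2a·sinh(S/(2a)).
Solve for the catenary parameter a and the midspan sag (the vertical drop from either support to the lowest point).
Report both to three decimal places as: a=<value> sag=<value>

a=80.386 sag=17.451

seed: a₀ = √(S³/(24(L−S))) = √(104.109³/(24·7.430)) = 79.548571
iter 1: u=0.654374  f(a)=+1.607e-01  f'(a)=-1.949e-01  a ← 79.548571 − (+1.607e-01/-1.949e-01) = 80.373035
iter 2: u=0.647661  f(a)=+2.533e-03  f'(a)=-1.888e-01  a ← 80.373035 − (+2.533e-03/-1.888e-01) = 80.386448
iter 3: u=0.647553  f(a)=+6.514e-07  f'(a)=-1.887e-01  a ← 80.386448 − (+6.514e-07/-1.887e-01) = 80.386451
iter 4: u=0.647553  f(a)=+7.105e-14  f'(a)=-1.887e-01  a ← 80.386451 − (+7.105e-14/-1.887e-01) = 80.386451
converged: |Δa| < 1e-12 after 4 iterations
sag = a·(cosh(S/(2a)) − 1) = 80.386451·(cosh(0.647553) − 1) = 17.451265
T_max/T_min = cosh(S/(2a)) = 1.217092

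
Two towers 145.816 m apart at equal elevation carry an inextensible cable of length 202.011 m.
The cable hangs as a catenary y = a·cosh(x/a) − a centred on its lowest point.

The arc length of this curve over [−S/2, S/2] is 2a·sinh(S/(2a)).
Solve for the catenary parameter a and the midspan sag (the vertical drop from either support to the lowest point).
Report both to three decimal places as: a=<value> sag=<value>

seed: a₀ = √(S³/(24(L−S))) = √(145.816³/(24·56.195)) = 47.946103
iter 1: u=1.520624  f(a)=+6.866e+00  f'(a)=-2.933e+00  a ← 47.946103 − (+6.866e+00/-2.933e+00) = 50.287312
iter 2: u=1.449829  f(a)=+5.350e-01  f'(a)=-2.492e+00  a ← 50.287312 − (+5.350e-01/-2.492e+00) = 50.501979
iter 3: u=1.443666  f(a)=+3.854e-03  f'(a)=-2.456e+00  a ← 50.501979 − (+3.854e-03/-2.456e+00) = 50.503548
iter 4: u=1.443621  f(a)=+2.032e-07  f'(a)=-2.456e+00  a ← 50.503548 − (+2.032e-07/-2.456e+00) = 50.503548
iter 5: u=1.443621  f(a)=+0.000e+00  f'(a)=-2.456e+00  a ← 50.503548 − (+0.000e+00/-2.456e+00) = 50.503548
converged: |Δa| < 1e-12 after 5 iterations
sag = a·(cosh(S/(2a)) − 1) = 50.503548·(cosh(1.443621) − 1) = 62.424391
T_max/T_min = cosh(S/(2a)) = 2.236040

a=50.504 sag=62.424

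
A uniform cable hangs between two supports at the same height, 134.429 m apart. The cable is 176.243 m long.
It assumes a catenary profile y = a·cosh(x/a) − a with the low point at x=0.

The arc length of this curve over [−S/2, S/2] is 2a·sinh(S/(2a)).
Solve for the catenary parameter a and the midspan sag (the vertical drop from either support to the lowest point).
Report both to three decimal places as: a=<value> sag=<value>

seed: a₀ = √(S³/(24(L−S))) = √(134.429³/(24·41.814)) = 49.200892
iter 1: u=1.366124  f(a)=+4.080e+00  f'(a)=-2.039e+00  a ← 49.200892 − (+4.080e+00/-2.039e+00) = 51.201944
iter 2: u=1.312733  f(a)=+2.621e-01  f'(a)=-1.785e+00  a ← 51.201944 − (+2.621e-01/-1.785e+00) = 51.348816
iter 3: u=1.308979  f(a)=+1.246e-03  f'(a)=-1.768e+00  a ← 51.348816 − (+1.246e-03/-1.768e+00) = 51.349521
iter 4: u=1.308961  f(a)=+2.845e-08  f'(a)=-1.768e+00  a ← 51.349521 − (+2.845e-08/-1.768e+00) = 51.349521
iter 5: u=1.308961  f(a)=-5.684e-14  f'(a)=-1.768e+00  a ← 51.349521 − (-5.684e-14/-1.768e+00) = 51.349521
converged: |Δa| < 1e-12 after 5 iterations
sag = a·(cosh(S/(2a)) − 1) = 51.349521·(cosh(1.308961) − 1) = 50.641518
T_max/T_min = cosh(S/(2a)) = 1.986212

a=51.350 sag=50.642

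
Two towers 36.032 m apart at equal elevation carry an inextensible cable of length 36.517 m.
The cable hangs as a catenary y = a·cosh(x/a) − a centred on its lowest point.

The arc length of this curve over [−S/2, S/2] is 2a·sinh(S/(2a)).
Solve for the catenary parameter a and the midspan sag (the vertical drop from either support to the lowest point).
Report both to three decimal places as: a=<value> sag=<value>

a=63.523 sag=2.572

seed: a₀ = √(S³/(24(L−S))) = √(36.032³/(24·0.485)) = 63.395154
iter 1: u=0.284186  f(a)=+1.962e-03  f'(a)=-1.542e-02  a ← 63.395154 − (+1.962e-03/-1.542e-02) = 63.522368
iter 2: u=0.283617  f(a)=+5.922e-06  f'(a)=-1.533e-02  a ← 63.522368 − (+5.922e-06/-1.533e-02) = 63.522754
iter 3: u=0.283615  f(a)=+5.429e-11  f'(a)=-1.533e-02  a ← 63.522754 − (+5.429e-11/-1.533e-02) = 63.522754
iter 4: u=0.283615  f(a)=+0.000e+00  f'(a)=-1.533e-02  a ← 63.522754 − (+0.000e+00/-1.533e-02) = 63.522754
converged: |Δa| < 1e-12 after 4 iterations
sag = a·(cosh(S/(2a)) − 1) = 63.522754·(cosh(0.283615) − 1) = 2.571974
T_max/T_min = cosh(S/(2a)) = 1.040489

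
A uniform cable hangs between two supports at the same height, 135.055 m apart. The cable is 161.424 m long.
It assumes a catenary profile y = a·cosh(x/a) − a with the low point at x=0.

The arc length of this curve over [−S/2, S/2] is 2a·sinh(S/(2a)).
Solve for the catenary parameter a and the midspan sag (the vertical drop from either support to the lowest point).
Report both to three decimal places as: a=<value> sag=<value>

a=64.140 sag=38.954

seed: a₀ = √(S³/(24(L−S))) = √(135.055³/(24·26.369)) = 62.389794
iter 1: u=1.082349  f(a)=+1.588e+00  f'(a)=-9.486e-01  a ← 62.389794 − (+1.588e+00/-9.486e-01) = 64.064257
iter 2: u=1.054059  f(a)=+6.619e-02  f'(a)=-8.710e-01  a ← 64.064257 − (+6.619e-02/-8.710e-01) = 64.140250
iter 3: u=1.052810  f(a)=+1.260e-04  f'(a)=-8.677e-01  a ← 64.140250 − (+1.260e-04/-8.677e-01) = 64.140395
iter 4: u=1.052808  f(a)=+4.587e-10  f'(a)=-8.677e-01  a ← 64.140395 − (+4.587e-10/-8.677e-01) = 64.140395
iter 5: u=1.052808  f(a)=+0.000e+00  f'(a)=-8.677e-01  a ← 64.140395 − (+0.000e+00/-8.677e-01) = 64.140395
converged: |Δa| < 1e-12 after 5 iterations
sag = a·(cosh(S/(2a)) − 1) = 64.140395·(cosh(1.052808) − 1) = 38.953820
T_max/T_min = cosh(S/(2a)) = 1.607321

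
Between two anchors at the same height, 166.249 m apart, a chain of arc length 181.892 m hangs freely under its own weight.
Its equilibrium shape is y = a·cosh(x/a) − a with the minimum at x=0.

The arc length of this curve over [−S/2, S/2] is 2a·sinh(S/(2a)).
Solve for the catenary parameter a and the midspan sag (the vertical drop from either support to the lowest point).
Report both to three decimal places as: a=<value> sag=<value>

a=112.159 sag=32.239

seed: a₀ = √(S³/(24(L−S))) = √(166.249³/(24·15.643)) = 110.630002
iter 1: u=0.751374  f(a)=+4.476e-01  f'(a)=-2.991e-01  a ← 110.630002 − (+4.476e-01/-2.991e-01) = 112.126393
iter 2: u=0.741346  f(a)=+9.242e-03  f'(a)=-2.869e-01  a ← 112.126393 − (+9.242e-03/-2.869e-01) = 112.158614
iter 3: u=0.741133  f(a)=+4.126e-06  f'(a)=-2.866e-01  a ← 112.158614 − (+4.126e-06/-2.866e-01) = 112.158628
iter 4: u=0.741133  f(a)=+8.527e-13  f'(a)=-2.866e-01  a ← 112.158628 − (+8.527e-13/-2.866e-01) = 112.158628
converged: |Δa| < 1e-12 after 4 iterations
sag = a·(cosh(S/(2a)) − 1) = 112.158628·(cosh(0.741133) − 1) = 32.239200
T_max/T_min = cosh(S/(2a)) = 1.287443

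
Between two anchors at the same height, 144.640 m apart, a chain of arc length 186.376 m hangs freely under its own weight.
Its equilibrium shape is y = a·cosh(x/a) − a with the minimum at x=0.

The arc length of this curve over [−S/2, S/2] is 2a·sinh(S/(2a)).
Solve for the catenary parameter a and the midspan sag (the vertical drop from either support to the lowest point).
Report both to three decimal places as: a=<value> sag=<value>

seed: a₀ = √(S³/(24(L−S))) = √(144.640³/(24·41.736)) = 54.963146
iter 1: u=1.315791  f(a)=+3.765e+00  f'(a)=-1.798e+00  a ← 54.963146 − (+3.765e+00/-1.798e+00) = 57.056914
iter 2: u=1.267506  f(a)=+2.259e-01  f'(a)=-1.589e+00  a ← 57.056914 − (+2.259e-01/-1.589e+00) = 57.199091
iter 3: u=1.264356  f(a)=+9.273e-04  f'(a)=-1.576e+00  a ← 57.199091 − (+9.273e-04/-1.576e+00) = 57.199680
iter 4: u=1.264343  f(a)=+1.577e-08  f'(a)=-1.575e+00  a ← 57.199680 − (+1.577e-08/-1.575e+00) = 57.199680
iter 5: u=1.264343  f(a)=+2.842e-14  f'(a)=-1.575e+00  a ← 57.199680 − (+2.842e-14/-1.575e+00) = 57.199680
converged: |Δa| < 1e-12 after 5 iterations
sag = a·(cosh(S/(2a)) − 1) = 57.199680·(cosh(1.264343) − 1) = 52.142932
T_max/T_min = cosh(S/(2a)) = 1.911595

a=57.200 sag=52.143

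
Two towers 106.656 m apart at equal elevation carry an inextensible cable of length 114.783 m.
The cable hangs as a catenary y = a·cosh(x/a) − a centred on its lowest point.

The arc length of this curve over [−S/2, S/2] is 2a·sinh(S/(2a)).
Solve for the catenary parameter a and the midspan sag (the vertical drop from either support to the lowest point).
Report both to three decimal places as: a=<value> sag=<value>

a=79.755 sag=18.503

seed: a₀ = √(S³/(24(L−S))) = √(106.656³/(24·8.127)) = 78.869155
iter 1: u=0.676158  f(a)=+1.878e-01  f'(a)=-2.157e-01  a ← 78.869155 − (+1.878e-01/-2.157e-01) = 79.740014
iter 2: u=0.668773  f(a)=+3.156e-03  f'(a)=-2.085e-01  a ← 79.740014 − (+3.156e-03/-2.085e-01) = 79.755153
iter 3: u=0.668646  f(a)=+9.250e-07  f'(a)=-2.083e-01  a ← 79.755153 − (+9.250e-07/-2.083e-01) = 79.755157
iter 4: u=0.668646  f(a)=+8.527e-14  f'(a)=-2.083e-01  a ← 79.755157 − (+8.527e-14/-2.083e-01) = 79.755157
converged: |Δa| < 1e-12 after 4 iterations
sag = a·(cosh(S/(2a)) − 1) = 79.755157·(cosh(0.668646) − 1) = 18.503020
T_max/T_min = cosh(S/(2a)) = 1.231998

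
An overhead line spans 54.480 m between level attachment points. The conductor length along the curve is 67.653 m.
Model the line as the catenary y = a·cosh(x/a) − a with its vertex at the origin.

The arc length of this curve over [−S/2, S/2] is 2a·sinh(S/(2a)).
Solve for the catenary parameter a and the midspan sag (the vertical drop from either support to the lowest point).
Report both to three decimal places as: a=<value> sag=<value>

a=23.394 sag=17.734

seed: a₀ = √(S³/(24(L−S))) = √(54.480³/(24·13.173)) = 22.615577
iter 1: u=1.204480  f(a)=+9.892e-01  f'(a)=-1.343e+00  a ← 22.615577 − (+9.892e-01/-1.343e+00) = 23.352186
iter 2: u=1.166486  f(a)=+5.039e-02  f'(a)=-1.209e+00  a ← 23.352186 − (+5.039e-02/-1.209e+00) = 23.393852
iter 3: u=1.164408  f(a)=+1.463e-04  f'(a)=-1.202e+00  a ← 23.393852 − (+1.463e-04/-1.202e+00) = 23.393974
iter 4: u=1.164402  f(a)=+1.240e-09  f'(a)=-1.202e+00  a ← 23.393974 − (+1.240e-09/-1.202e+00) = 23.393974
iter 5: u=1.164402  f(a)=+0.000e+00  f'(a)=-1.202e+00  a ← 23.393974 − (+0.000e+00/-1.202e+00) = 23.393974
converged: |Δa| < 1e-12 after 5 iterations
sag = a·(cosh(S/(2a)) − 1) = 23.393974·(cosh(1.164402) − 1) = 17.733999
T_max/T_min = cosh(S/(2a)) = 1.758058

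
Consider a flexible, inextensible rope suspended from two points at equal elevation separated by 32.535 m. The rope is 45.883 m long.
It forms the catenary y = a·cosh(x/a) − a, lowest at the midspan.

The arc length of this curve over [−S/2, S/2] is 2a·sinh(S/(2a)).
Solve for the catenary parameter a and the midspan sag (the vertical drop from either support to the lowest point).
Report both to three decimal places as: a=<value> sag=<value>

seed: a₀ = √(S³/(24(L−S))) = √(32.535³/(24·13.348)) = 10.368418
iter 1: u=1.568947  f(a)=+1.743e+00  f'(a)=-3.267e+00  a ← 10.368418 − (+1.743e+00/-3.267e+00) = 10.901810
iter 2: u=1.492183  f(a)=+1.435e-01  f'(a)=-2.749e+00  a ← 10.901810 − (+1.435e-01/-2.749e+00) = 10.954007
iter 3: u=1.485073  f(a)=+1.166e-03  f'(a)=-2.705e+00  a ← 10.954007 − (+1.166e-03/-2.705e+00) = 10.954438
iter 4: u=1.485015  f(a)=+7.837e-08  f'(a)=-2.704e+00  a ← 10.954438 − (+7.837e-08/-2.704e+00) = 10.954438
iter 5: u=1.485015  f(a)=+0.000e+00  f'(a)=-2.704e+00  a ← 10.954438 − (+0.000e+00/-2.704e+00) = 10.954438
converged: |Δa| < 1e-12 after 5 iterations
sag = a·(cosh(S/(2a)) − 1) = 10.954438·(cosh(1.485015) − 1) = 14.468232
T_max/T_min = cosh(S/(2a)) = 2.320764

a=10.954 sag=14.468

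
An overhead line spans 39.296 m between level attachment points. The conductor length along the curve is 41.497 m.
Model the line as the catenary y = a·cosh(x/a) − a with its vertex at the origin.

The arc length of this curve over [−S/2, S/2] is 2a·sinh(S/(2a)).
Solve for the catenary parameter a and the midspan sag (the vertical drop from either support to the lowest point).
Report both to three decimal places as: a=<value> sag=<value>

a=34.174 sag=5.806

seed: a₀ = √(S³/(24(L−S))) = √(39.296³/(24·2.201)) = 33.892755
iter 1: u=0.579711  f(a)=+3.728e-02  f'(a)=-1.343e-01  a ← 33.892755 − (+3.728e-02/-1.343e-01) = 34.170357
iter 2: u=0.575001  f(a)=+4.630e-04  f'(a)=-1.310e-01  a ← 34.170357 − (+4.630e-04/-1.310e-01) = 34.173891
iter 3: u=0.574942  f(a)=+7.340e-08  f'(a)=-1.309e-01  a ← 34.173891 − (+7.340e-08/-1.309e-01) = 34.173892
iter 4: u=0.574942  f(a)=-1.421e-14  f'(a)=-1.309e-01  a ← 34.173892 − (-1.421e-14/-1.309e-01) = 34.173892
converged: |Δa| < 1e-12 after 4 iterations
sag = a·(cosh(S/(2a)) − 1) = 34.173892·(cosh(0.574942) − 1) = 5.805542
T_max/T_min = cosh(S/(2a)) = 1.169882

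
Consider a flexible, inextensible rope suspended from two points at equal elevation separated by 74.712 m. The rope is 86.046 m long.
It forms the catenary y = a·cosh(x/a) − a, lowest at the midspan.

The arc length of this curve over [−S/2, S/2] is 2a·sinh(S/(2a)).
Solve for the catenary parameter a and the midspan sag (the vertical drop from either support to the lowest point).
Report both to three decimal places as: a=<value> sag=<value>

a=40.017 sag=18.740

seed: a₀ = √(S³/(24(L−S))) = √(74.712³/(24·11.334)) = 39.155098
iter 1: u=0.954052  f(a)=+5.271e-01  f'(a)=-6.334e-01  a ← 39.155098 − (+5.271e-01/-6.334e-01) = 39.987383
iter 2: u=0.934195  f(a)=+1.728e-02  f'(a)=-5.925e-01  a ← 39.987383 − (+1.728e-02/-5.925e-01) = 40.016543
iter 3: u=0.933514  f(a)=+1.995e-05  f'(a)=-5.911e-01  a ← 40.016543 − (+1.995e-05/-5.911e-01) = 40.016576
iter 4: u=0.933513  f(a)=+2.669e-11  f'(a)=-5.911e-01  a ← 40.016576 − (+2.669e-11/-5.911e-01) = 40.016576
iter 5: u=0.933513  f(a)=-1.421e-14  f'(a)=-5.911e-01  a ← 40.016576 − (-1.421e-14/-5.911e-01) = 40.016576
converged: |Δa| < 1e-12 after 5 iterations
sag = a·(cosh(S/(2a)) − 1) = 40.016576·(cosh(0.933513) − 1) = 18.739742
T_max/T_min = cosh(S/(2a)) = 1.468299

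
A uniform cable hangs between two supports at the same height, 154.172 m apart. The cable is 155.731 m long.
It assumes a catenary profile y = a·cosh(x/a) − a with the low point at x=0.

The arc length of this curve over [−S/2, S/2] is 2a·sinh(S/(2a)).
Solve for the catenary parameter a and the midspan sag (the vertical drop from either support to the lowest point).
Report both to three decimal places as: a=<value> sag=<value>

a=313.427 sag=9.527

seed: a₀ = √(S³/(24(L−S))) = √(154.172³/(24·1.559)) = 312.953333
iter 1: u=0.246318  f(a)=+4.736e-03  f'(a)=-1.002e-02  a ← 312.953333 − (+4.736e-03/-1.002e-02) = 313.425838
iter 2: u=0.245947  f(a)=+1.075e-05  f'(a)=-9.978e-03  a ← 313.425838 − (+1.075e-05/-9.978e-03) = 313.426915
iter 3: u=0.245946  f(a)=+5.562e-11  f'(a)=-9.978e-03  a ← 313.426915 − (+5.562e-11/-9.978e-03) = 313.426915
iter 4: u=0.245946  f(a)=+0.000e+00  f'(a)=-9.978e-03  a ← 313.426915 − (+0.000e+00/-9.978e-03) = 313.426915
converged: |Δa| < 1e-12 after 4 iterations
sag = a·(cosh(S/(2a)) − 1) = 313.426915·(cosh(0.245946) − 1) = 9.527365
T_max/T_min = cosh(S/(2a)) = 1.030397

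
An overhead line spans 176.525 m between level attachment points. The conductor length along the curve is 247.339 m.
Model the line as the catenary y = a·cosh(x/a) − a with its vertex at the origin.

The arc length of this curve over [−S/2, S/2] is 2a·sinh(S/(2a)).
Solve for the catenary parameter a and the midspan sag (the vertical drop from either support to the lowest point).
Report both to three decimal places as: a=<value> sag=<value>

seed: a₀ = √(S³/(24(L−S))) = √(176.525³/(24·70.814)) = 56.891076
iter 1: u=1.551430  f(a)=+9.027e+00  f'(a)=-3.143e+00  a ← 56.891076 − (+9.027e+00/-3.143e+00) = 59.763708
iter 2: u=1.476858  f(a)=+7.288e-01  f'(a)=-2.654e+00  a ← 59.763708 − (+7.288e-01/-2.654e+00) = 60.038325
iter 3: u=1.470103  f(a)=+5.672e-03  f'(a)=-2.613e+00  a ← 60.038325 − (+5.672e-03/-2.613e+00) = 60.040496
iter 4: u=1.470049  f(a)=+3.494e-07  f'(a)=-2.612e+00  a ← 60.040496 − (+3.494e-07/-2.612e+00) = 60.040496
iter 5: u=1.470049  f(a)=+0.000e+00  f'(a)=-2.612e+00  a ← 60.040496 − (+0.000e+00/-2.612e+00) = 60.040496
converged: |Δa| < 1e-12 after 5 iterations
sag = a·(cosh(S/(2a)) − 1) = 60.040496·(cosh(1.470049) − 1) = 77.433161
T_max/T_min = cosh(S/(2a)) = 2.289682

a=60.040 sag=77.433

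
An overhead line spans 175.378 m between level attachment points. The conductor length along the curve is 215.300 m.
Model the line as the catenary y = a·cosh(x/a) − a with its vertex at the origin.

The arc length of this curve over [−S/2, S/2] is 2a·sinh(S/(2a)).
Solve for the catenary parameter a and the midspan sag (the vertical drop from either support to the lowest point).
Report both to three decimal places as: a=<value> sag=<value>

seed: a₀ = √(S³/(24(L−S))) = √(175.378³/(24·39.922)) = 75.032757
iter 1: u=1.168676  f(a)=+2.817e+00  f'(a)=-1.217e+00  a ← 75.032757 − (+2.817e+00/-1.217e+00) = 77.347680
iter 2: u=1.133699  f(a)=+1.356e-01  f'(a)=-1.102e+00  a ← 77.347680 − (+1.356e-01/-1.102e+00) = 77.470720
iter 3: u=1.131899  f(a)=+3.495e-04  f'(a)=-1.096e+00  a ← 77.470720 − (+3.495e-04/-1.096e+00) = 77.471038
iter 4: u=1.131894  f(a)=+2.335e-09  f'(a)=-1.096e+00  a ← 77.471038 − (+2.335e-09/-1.096e+00) = 77.471038
iter 5: u=1.131894  f(a)=+0.000e+00  f'(a)=-1.096e+00  a ← 77.471038 − (+0.000e+00/-1.096e+00) = 77.471038
converged: |Δa| < 1e-12 after 5 iterations
sag = a·(cosh(S/(2a)) − 1) = 77.471038·(cosh(1.131894) − 1) = 55.157331
T_max/T_min = cosh(S/(2a)) = 1.711974

a=77.471 sag=55.157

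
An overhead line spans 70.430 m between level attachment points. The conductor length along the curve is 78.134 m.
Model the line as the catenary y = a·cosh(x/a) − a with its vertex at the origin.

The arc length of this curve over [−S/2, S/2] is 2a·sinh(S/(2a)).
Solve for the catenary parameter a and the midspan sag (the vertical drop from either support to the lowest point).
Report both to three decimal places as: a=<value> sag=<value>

seed: a₀ = √(S³/(24(L−S))) = √(70.430³/(24·7.704)) = 43.468312
iter 1: u=0.810130  f(a)=+2.568e-01  f'(a)=-3.783e-01  a ← 43.468312 − (+2.568e-01/-3.783e-01) = 44.147167
iter 2: u=0.797673  f(a)=+6.139e-03  f'(a)=-3.604e-01  a ← 44.147167 − (+6.139e-03/-3.604e-01) = 44.164202
iter 3: u=0.797365  f(a)=+3.700e-06  f'(a)=-3.600e-01  a ← 44.164202 − (+3.700e-06/-3.600e-01) = 44.164212
iter 4: u=0.797365  f(a)=+1.350e-12  f'(a)=-3.600e-01  a ← 44.164212 − (+1.350e-12/-3.600e-01) = 44.164212
converged: |Δa| < 1e-12 after 4 iterations
sag = a·(cosh(S/(2a)) − 1) = 44.164212·(cosh(0.797365) − 1) = 14.799405
T_max/T_min = cosh(S/(2a)) = 1.335099

a=44.164 sag=14.799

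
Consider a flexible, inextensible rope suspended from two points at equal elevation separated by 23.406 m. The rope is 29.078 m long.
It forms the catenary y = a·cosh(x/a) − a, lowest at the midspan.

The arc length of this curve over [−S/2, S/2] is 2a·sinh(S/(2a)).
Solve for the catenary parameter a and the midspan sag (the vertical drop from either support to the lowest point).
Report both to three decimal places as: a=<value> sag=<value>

seed: a₀ = √(S³/(24(L−S))) = √(23.406³/(24·5.672)) = 9.705481
iter 1: u=1.205813  f(a)=+4.269e-01  f'(a)=-1.348e+00  a ← 9.705481 − (+4.269e-01/-1.348e+00) = 10.022224
iter 2: u=1.167705  f(a)=+2.179e-02  f'(a)=-1.213e+00  a ← 10.022224 − (+2.179e-02/-1.213e+00) = 10.040181
iter 3: u=1.165616  f(a)=+6.352e-05  f'(a)=-1.206e+00  a ← 10.040181 − (+6.352e-05/-1.206e+00) = 10.040234
iter 4: u=1.165610  f(a)=+5.433e-10  f'(a)=-1.206e+00  a ← 10.040234 − (+5.433e-10/-1.206e+00) = 10.040234
iter 5: u=1.165610  f(a)=+0.000e+00  f'(a)=-1.206e+00  a ← 10.040234 − (+0.000e+00/-1.206e+00) = 10.040234
converged: |Δa| < 1e-12 after 5 iterations
sag = a·(cosh(S/(2a)) − 1) = 10.040234·(cosh(1.165610) − 1) = 7.628632
T_max/T_min = cosh(S/(2a)) = 1.759806

a=10.040 sag=7.629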